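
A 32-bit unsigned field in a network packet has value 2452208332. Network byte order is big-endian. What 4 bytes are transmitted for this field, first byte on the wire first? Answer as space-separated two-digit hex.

2452208332 in hexadecimal, padded to 32 bits, is 0x9229BACC.
Split into bytes (most-significant first): 92 29 BA CC.
Big-endian: lowest address holds the most-significant byte.
So the memory order matches the most-significant-first order: 92 29 BA CC.

92 29 BA CC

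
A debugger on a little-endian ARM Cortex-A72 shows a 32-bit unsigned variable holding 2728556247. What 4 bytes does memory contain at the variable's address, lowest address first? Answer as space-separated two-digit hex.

2728556247 in hexadecimal, padded to 32 bits, is 0xA2A276D7.
Split into bytes (most-significant first): A2 A2 76 D7.
In little-endian order the low byte comes first in memory.
So at ascending addresses the bytes are D7 76 A2 A2.

D7 76 A2 A2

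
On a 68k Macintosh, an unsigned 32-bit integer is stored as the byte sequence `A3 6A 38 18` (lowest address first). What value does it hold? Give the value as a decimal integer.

2741647384

Big-endian stores the most-significant byte at the lowest address.
The bytes are already most-significant first: 0xA36A3818.
0xA36A3818 = 2741647384.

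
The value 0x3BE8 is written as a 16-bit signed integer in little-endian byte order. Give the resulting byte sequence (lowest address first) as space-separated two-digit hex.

Split into bytes (most-significant first): 3B E8.
In little-endian order the low byte comes first in memory.
So at ascending addresses the bytes are E8 3B.

E8 3B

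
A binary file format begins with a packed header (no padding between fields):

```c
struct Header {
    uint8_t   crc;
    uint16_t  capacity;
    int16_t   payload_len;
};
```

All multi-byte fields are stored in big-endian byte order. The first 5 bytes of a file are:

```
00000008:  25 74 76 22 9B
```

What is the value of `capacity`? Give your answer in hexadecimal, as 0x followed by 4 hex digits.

0x7476

`capacity` follows `crc` (1 byte), so it starts at byte offset 1 and occupies 2 bytes.
Bytes at offsets 1..2: 74 76.
In big-endian order the high byte comes first in memory.
The bytes are already most-significant first: 0x7476.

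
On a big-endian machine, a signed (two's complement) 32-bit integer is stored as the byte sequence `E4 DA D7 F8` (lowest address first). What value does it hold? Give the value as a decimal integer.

-455419912

Big-endian stores the most-significant byte at the lowest address.
The bytes are already most-significant first: 0xE4DAD7F8.
Top bit is set, so as a signed 32-bit value this is 0xE4DAD7F8 − 2^32 = -455419912.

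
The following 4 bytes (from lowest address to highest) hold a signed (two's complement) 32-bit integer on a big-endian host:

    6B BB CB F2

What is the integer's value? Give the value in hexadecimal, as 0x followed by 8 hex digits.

0x6BBBCBF2

In big-endian order the high byte comes first in memory.
The bytes are already most-significant first: 0x6BBBCBF2.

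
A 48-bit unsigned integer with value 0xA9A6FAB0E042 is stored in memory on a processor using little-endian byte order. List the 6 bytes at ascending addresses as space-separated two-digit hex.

42 E0 B0 FA A6 A9

Split into bytes (most-significant first): A9 A6 FA B0 E0 42.
Little-endian: lowest address holds the least-significant byte.
So at ascending addresses the bytes are 42 E0 B0 FA A6 A9.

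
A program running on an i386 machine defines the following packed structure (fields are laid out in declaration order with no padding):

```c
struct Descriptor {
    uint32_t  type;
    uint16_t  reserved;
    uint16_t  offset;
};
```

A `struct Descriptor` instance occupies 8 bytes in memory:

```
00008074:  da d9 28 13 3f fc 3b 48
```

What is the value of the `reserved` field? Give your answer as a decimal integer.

`reserved` follows `type` (4 bytes), so it starts at byte offset 4 and occupies 2 bytes.
Bytes at offsets 4..5: 3F FC.
Little-endian stores the least-significant byte at the lowest address.
Reassemble most-significant byte first: FC 3F → 0xFC3F.
0xFC3F = 64575.

64575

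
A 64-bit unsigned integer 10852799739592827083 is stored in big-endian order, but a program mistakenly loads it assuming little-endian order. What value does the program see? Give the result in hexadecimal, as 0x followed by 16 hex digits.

0xCBE0E1D0DCE39C96

10852799739592827083 in 64-bit hexadecimal is 0x969CE3DCD0E1E0CB.
Stored big-endian, the bytes at ascending addresses are 96 9C E3 DC D0 E1 E0 CB.
Read back as little-endian, the first byte is least significant, giving 0xCBE0E1D0DCE39C96.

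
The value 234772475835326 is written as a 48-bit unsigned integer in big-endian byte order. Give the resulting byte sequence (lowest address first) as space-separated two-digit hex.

D5 86 3A 06 73 BE

234772475835326 in hexadecimal, padded to 48 bits, is 0xD5863A0673BE.
Split into bytes (most-significant first): D5 86 3A 06 73 BE.
Big-endian stores the most-significant byte at the lowest address.
So the memory order matches the most-significant-first order: D5 86 3A 06 73 BE.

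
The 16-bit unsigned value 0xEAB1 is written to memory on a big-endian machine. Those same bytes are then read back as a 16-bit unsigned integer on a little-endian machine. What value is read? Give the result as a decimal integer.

45546

Stored big-endian, the bytes at ascending addresses are EA B1.
Read back as little-endian, the first byte is least significant, giving 0xB1EA.
0xB1EA = 45546.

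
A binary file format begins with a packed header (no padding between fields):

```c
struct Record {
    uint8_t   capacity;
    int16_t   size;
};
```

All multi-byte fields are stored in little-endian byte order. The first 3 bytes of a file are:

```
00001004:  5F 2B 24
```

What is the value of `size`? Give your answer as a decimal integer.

9259

`size` follows `capacity` (1 byte), so it starts at byte offset 1 and occupies 2 bytes.
Bytes at offsets 1..2: 2B 24.
Little-endian: lowest address holds the least-significant byte.
Reassemble most-significant byte first: 24 2B → 0x242B.
0x242B = 9259.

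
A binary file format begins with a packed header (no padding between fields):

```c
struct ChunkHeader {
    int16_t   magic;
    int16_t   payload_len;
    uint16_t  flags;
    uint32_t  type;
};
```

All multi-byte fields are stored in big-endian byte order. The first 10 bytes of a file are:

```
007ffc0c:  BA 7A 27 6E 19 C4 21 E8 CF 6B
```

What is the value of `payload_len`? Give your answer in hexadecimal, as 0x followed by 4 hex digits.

0x276E

`payload_len` follows `magic` (2 bytes), so it starts at byte offset 2 and occupies 2 bytes.
Bytes at offsets 2..3: 27 6E.
In big-endian order the high byte comes first in memory.
The bytes are already most-significant first: 0x276E.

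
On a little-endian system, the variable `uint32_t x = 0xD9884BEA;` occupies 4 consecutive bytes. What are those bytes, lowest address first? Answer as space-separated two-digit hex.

EA 4B 88 D9

Split into bytes (most-significant first): D9 88 4B EA.
In little-endian order the low byte comes first in memory.
So at ascending addresses the bytes are EA 4B 88 D9.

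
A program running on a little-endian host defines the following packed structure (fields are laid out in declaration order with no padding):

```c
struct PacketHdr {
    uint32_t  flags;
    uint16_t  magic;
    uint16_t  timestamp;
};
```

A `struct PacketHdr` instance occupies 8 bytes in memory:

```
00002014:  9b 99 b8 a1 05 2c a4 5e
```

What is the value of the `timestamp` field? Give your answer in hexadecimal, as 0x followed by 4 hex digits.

`timestamp` follows `flags` (4 B), `magic` (2 B), so it starts at offset 4 + 2 = 6 and occupies 2 bytes.
Bytes at offsets 6..7: A4 5E.
Little-endian stores the least-significant byte at the lowest address.
Reassemble most-significant byte first: 5E A4 → 0x5EA4.

0x5EA4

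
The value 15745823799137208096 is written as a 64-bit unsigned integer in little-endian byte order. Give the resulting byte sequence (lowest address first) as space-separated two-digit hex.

15745823799137208096 in hexadecimal, padded to 64 bits, is 0xDA84675203770720.
Split into bytes (most-significant first): DA 84 67 52 03 77 07 20.
Little-endian stores the least-significant byte at the lowest address.
So at ascending addresses the bytes are 20 07 77 03 52 67 84 DA.

20 07 77 03 52 67 84 DA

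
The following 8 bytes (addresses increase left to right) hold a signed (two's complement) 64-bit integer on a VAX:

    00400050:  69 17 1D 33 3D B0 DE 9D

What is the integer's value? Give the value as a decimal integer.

Little-endian: lowest address holds the least-significant byte.
Reassemble most-significant byte first: 9D DE B0 3D 33 1D 17 69 → 0x9DDEB03D331D1769.
Top bit is set, so as a signed 64-bit value this is 0x9DDEB03D331D1769 − 2^64 = -7071020588028061847.

-7071020588028061847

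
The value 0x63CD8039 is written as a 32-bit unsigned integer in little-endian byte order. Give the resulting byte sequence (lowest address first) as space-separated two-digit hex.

39 80 CD 63

Split into bytes (most-significant first): 63 CD 80 39.
Little-endian: lowest address holds the least-significant byte.
So at ascending addresses the bytes are 39 80 CD 63.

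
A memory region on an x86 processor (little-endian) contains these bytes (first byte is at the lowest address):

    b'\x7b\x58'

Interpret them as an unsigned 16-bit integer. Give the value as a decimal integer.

22651

Little-endian: lowest address holds the least-significant byte.
Reassemble most-significant byte first: 58 7B → 0x587B.
0x587B = 22651.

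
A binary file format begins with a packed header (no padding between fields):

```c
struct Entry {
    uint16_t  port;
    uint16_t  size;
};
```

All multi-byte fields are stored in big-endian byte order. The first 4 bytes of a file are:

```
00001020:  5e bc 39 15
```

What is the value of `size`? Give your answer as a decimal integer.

14613

`size` follows `port` (2 bytes), so it starts at byte offset 2 and occupies 2 bytes.
Bytes at offsets 2..3: 39 15.
In big-endian order the high byte comes first in memory.
The bytes are already most-significant first: 0x3915.
0x3915 = 14613.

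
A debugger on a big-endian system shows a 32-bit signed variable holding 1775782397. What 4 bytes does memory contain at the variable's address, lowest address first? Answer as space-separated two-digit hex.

1775782397 in hexadecimal, padded to 32 bits, is 0x69D849FD.
Split into bytes (most-significant first): 69 D8 49 FD.
Big-endian stores the most-significant byte at the lowest address.
So the memory order matches the most-significant-first order: 69 D8 49 FD.

69 D8 49 FD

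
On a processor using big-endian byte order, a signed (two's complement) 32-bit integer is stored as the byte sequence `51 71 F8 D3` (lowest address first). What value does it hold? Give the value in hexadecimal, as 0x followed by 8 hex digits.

Big-endian stores the most-significant byte at the lowest address.
The bytes are already most-significant first: 0x5171F8D3.

0x5171F8D3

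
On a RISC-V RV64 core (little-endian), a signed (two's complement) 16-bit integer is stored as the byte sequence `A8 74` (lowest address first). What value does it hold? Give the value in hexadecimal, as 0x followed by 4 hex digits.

0x74A8

Little-endian stores the least-significant byte at the lowest address.
Reassemble most-significant byte first: 74 A8 → 0x74A8.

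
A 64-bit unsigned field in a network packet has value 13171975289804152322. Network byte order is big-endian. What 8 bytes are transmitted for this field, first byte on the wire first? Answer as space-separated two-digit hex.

13171975289804152322 in hexadecimal, padded to 64 bits, is 0xB6CC41BCEAFFDE02.
Split into bytes (most-significant first): B6 CC 41 BC EA FF DE 02.
Big-endian: lowest address holds the most-significant byte.
So the memory order matches the most-significant-first order: B6 CC 41 BC EA FF DE 02.

B6 CC 41 BC EA FF DE 02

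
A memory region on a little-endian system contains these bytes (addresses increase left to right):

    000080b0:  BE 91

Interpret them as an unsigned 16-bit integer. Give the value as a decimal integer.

Little-endian: lowest address holds the least-significant byte.
Reassemble most-significant byte first: 91 BE → 0x91BE.
0x91BE = 37310.

37310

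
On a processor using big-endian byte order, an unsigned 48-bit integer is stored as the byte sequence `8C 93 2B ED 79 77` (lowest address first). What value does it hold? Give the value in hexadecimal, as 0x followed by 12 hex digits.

0x8C932BED7977

Big-endian: lowest address holds the most-significant byte.
The bytes are already most-significant first: 0x8C932BED7977.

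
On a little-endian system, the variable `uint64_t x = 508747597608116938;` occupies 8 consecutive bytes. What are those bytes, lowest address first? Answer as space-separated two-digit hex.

508747597608116938 in hexadecimal, padded to 64 bits, is 0x070F6F3E9BC3E2CA.
Split into bytes (most-significant first): 07 0F 6F 3E 9B C3 E2 CA.
Little-endian: lowest address holds the least-significant byte.
So at ascending addresses the bytes are CA E2 C3 9B 3E 6F 0F 07.

CA E2 C3 9B 3E 6F 0F 07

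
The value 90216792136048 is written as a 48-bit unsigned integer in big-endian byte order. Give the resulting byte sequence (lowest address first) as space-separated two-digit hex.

90216792136048 in hexadecimal, padded to 48 bits, is 0x520D3BD91970.
Split into bytes (most-significant first): 52 0D 3B D9 19 70.
Big-endian: lowest address holds the most-significant byte.
So the memory order matches the most-significant-first order: 52 0D 3B D9 19 70.

52 0D 3B D9 19 70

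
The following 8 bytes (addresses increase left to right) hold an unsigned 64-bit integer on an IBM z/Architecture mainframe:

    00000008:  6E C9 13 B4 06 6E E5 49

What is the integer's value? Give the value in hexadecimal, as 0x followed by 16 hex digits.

0x6EC913B4066EE549

In big-endian order the high byte comes first in memory.
The bytes are already most-significant first: 0x6EC913B4066EE549.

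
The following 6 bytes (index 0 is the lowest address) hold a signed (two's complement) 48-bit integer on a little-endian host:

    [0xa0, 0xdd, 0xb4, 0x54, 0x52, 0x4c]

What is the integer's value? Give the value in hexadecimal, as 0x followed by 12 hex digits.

Little-endian stores the least-significant byte at the lowest address.
Reassemble most-significant byte first: 4C 52 54 B4 DD A0 → 0x4C5254B4DDA0.

0x4C5254B4DDA0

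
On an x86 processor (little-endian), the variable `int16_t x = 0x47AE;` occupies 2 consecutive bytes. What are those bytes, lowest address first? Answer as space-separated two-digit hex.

Split into bytes (most-significant first): 47 AE.
Little-endian stores the least-significant byte at the lowest address.
So at ascending addresses the bytes are AE 47.

AE 47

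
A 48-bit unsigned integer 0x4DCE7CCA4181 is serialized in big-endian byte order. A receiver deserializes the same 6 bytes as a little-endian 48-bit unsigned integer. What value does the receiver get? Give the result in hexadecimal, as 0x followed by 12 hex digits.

Stored big-endian, the bytes at ascending addresses are 4D CE 7C CA 41 81.
Read back as little-endian, the first byte is least significant, giving 0x8141CA7CCE4D.

0x8141CA7CCE4D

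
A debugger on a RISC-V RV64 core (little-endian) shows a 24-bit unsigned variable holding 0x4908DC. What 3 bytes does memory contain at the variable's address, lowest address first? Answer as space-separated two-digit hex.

DC 08 49

Split into bytes (most-significant first): 49 08 DC.
Little-endian stores the least-significant byte at the lowest address.
So at ascending addresses the bytes are DC 08 49.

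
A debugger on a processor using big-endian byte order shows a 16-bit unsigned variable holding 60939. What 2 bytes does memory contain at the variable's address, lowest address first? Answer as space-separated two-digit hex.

EE 0B

60939 in hexadecimal, padded to 16 bits, is 0xEE0B.
Split into bytes (most-significant first): EE 0B.
Big-endian: lowest address holds the most-significant byte.
So the memory order matches the most-significant-first order: EE 0B.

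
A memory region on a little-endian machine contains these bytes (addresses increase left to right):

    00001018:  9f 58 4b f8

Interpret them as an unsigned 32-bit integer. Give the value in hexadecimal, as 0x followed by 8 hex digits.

0xF84B589F

Little-endian: lowest address holds the least-significant byte.
Reassemble most-significant byte first: F8 4B 58 9F → 0xF84B589F.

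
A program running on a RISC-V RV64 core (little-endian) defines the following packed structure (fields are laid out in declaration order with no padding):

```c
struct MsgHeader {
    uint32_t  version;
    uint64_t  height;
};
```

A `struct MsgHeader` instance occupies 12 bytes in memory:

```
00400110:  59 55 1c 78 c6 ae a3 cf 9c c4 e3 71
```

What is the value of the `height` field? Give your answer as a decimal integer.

`height` follows `version` (4 bytes), so it starts at byte offset 4 and occupies 8 bytes.
Bytes at offsets 4..11: C6 AE A3 CF 9C C4 E3 71.
Little-endian stores the least-significant byte at the lowest address.
Reassemble most-significant byte first: 71 E3 C4 9C CF A3 AE C6 → 0x71E3C49CCFA3AEC6.
0x71E3C49CCFA3AEC6 = 8206619123776728774.

8206619123776728774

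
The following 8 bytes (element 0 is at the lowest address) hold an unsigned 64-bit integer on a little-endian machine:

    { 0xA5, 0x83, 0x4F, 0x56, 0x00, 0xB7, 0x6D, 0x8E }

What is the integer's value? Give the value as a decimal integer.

In little-endian order the low byte comes first in memory.
Reassemble most-significant byte first: 8E 6D B7 00 56 4F 83 A5 → 0x8E6DB700564F83A5.
0x8E6DB700564F83A5 = 10263060337923163045.

10263060337923163045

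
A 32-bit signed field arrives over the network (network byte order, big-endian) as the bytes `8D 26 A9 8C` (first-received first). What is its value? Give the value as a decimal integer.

Big-endian stores the most-significant byte at the lowest address.
The bytes are already most-significant first: 0x8D26A98C.
Top bit is set, so as a signed 32-bit value this is 0x8D26A98C − 2^32 = -1926846068.

-1926846068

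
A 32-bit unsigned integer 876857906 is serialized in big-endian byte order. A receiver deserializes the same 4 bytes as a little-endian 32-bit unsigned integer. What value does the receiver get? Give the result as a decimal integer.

852116276

876857906 in 32-bit hexadecimal is 0x3443CA32.
Stored big-endian, the bytes at ascending addresses are 34 43 CA 32.
Read back as little-endian, the first byte is least significant, giving 0x32CA4334.
0x32CA4334 = 852116276.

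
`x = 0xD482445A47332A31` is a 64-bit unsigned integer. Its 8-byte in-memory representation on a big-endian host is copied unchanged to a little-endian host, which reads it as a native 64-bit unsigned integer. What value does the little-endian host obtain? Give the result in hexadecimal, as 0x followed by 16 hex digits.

Stored big-endian, the bytes at ascending addresses are D4 82 44 5A 47 33 2A 31.
Read back as little-endian, the first byte is least significant, giving 0x312A33475A4482D4.

0x312A33475A4482D4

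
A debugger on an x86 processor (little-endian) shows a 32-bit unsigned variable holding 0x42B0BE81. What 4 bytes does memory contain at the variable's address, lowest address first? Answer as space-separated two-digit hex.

81 BE B0 42

Split into bytes (most-significant first): 42 B0 BE 81.
Little-endian: lowest address holds the least-significant byte.
So at ascending addresses the bytes are 81 BE B0 42.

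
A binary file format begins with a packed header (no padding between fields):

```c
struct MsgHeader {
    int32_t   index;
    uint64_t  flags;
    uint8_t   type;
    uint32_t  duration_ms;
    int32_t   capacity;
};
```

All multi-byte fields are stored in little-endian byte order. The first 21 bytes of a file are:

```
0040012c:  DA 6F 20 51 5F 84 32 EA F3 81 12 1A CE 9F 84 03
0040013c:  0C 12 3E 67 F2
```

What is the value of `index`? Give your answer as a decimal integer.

`index` is the first field, at byte offset 0, occupying 4 bytes.
Bytes at offsets 0..3: DA 6F 20 51.
Little-endian: lowest address holds the least-significant byte.
Reassemble most-significant byte first: 51 20 6F DA → 0x51206FDA.
0x51206FDA = 1361080282.

1361080282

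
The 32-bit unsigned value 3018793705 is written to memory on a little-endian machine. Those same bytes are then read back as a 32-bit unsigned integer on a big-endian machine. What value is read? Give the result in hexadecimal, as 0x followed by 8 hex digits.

0xE922EFB3

3018793705 in 32-bit hexadecimal is 0xB3EF22E9.
Stored little-endian, the bytes at ascending addresses are E9 22 EF B3.
Read back as big-endian, the last byte is least significant, giving 0xE922EFB3.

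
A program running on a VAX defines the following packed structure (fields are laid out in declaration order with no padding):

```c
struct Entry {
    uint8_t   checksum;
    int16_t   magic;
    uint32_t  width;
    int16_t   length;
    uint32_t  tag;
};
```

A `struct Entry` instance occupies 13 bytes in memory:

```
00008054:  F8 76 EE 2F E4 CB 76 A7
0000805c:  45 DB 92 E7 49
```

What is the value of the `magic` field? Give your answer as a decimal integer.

-4490

`magic` follows `checksum` (1 byte), so it starts at byte offset 1 and occupies 2 bytes.
Bytes at offsets 1..2: 76 EE.
In little-endian order the low byte comes first in memory.
Reassemble most-significant byte first: EE 76 → 0xEE76.
Top bit is set, so as a signed 16-bit value this is 0xEE76 − 2^16 = -4490.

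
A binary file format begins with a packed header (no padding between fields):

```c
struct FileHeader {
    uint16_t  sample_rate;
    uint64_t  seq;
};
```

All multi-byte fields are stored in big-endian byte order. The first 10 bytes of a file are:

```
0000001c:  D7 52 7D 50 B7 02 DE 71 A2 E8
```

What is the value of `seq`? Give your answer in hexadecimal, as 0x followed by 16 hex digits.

0x7D50B702DE71A2E8

`seq` follows `sample_rate` (2 bytes), so it starts at byte offset 2 and occupies 8 bytes.
Bytes at offsets 2..9: 7D 50 B7 02 DE 71 A2 E8.
In big-endian order the high byte comes first in memory.
The bytes are already most-significant first: 0x7D50B702DE71A2E8.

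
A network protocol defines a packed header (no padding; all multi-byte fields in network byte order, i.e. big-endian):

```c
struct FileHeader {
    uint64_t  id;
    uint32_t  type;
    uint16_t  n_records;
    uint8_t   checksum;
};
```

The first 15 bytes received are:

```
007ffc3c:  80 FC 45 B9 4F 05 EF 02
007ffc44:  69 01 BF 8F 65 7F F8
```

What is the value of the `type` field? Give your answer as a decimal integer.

`type` follows `id` (8 bytes), so it starts at byte offset 8 and occupies 4 bytes.
Bytes at offsets 8..11: 69 01 BF 8F.
In big-endian order the high byte comes first in memory.
The bytes are already most-significant first: 0x6901BF8F.
0x6901BF8F = 1761722255.

1761722255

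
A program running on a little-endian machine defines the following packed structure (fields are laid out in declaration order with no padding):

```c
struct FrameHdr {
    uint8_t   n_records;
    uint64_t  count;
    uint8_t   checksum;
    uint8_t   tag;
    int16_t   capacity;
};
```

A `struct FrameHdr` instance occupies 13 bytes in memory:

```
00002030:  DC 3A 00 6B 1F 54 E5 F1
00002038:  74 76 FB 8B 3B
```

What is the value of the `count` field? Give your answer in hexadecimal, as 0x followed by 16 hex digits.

0x74F1E5541F6B003A

`count` follows `n_records` (1 byte), so it starts at byte offset 1 and occupies 8 bytes.
Bytes at offsets 1..8: 3A 00 6B 1F 54 E5 F1 74.
Little-endian: lowest address holds the least-significant byte.
Reassemble most-significant byte first: 74 F1 E5 54 1F 6B 00 3A → 0x74F1E5541F6B003A.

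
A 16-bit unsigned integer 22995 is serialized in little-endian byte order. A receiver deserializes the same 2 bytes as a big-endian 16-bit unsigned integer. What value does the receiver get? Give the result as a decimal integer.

54105

22995 in 16-bit hexadecimal is 0x59D3.
Stored little-endian, the bytes at ascending addresses are D3 59.
Read back as big-endian, the last byte is least significant, giving 0xD359.
0xD359 = 54105.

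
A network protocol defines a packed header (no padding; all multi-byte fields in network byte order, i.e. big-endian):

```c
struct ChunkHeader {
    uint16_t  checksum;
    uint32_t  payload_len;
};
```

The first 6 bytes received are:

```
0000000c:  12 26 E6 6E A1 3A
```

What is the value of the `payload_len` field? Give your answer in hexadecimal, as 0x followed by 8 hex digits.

0xE66EA13A

`payload_len` follows `checksum` (2 bytes), so it starts at byte offset 2 and occupies 4 bytes.
Bytes at offsets 2..5: E6 6E A1 3A.
Big-endian stores the most-significant byte at the lowest address.
The bytes are already most-significant first: 0xE66EA13A.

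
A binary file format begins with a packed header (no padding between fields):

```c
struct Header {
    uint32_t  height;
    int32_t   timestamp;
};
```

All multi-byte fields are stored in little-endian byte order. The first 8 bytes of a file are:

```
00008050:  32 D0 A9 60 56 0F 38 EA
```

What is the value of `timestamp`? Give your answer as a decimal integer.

-365424810

`timestamp` follows `height` (4 bytes), so it starts at byte offset 4 and occupies 4 bytes.
Bytes at offsets 4..7: 56 0F 38 EA.
Little-endian stores the least-significant byte at the lowest address.
Reassemble most-significant byte first: EA 38 0F 56 → 0xEA380F56.
Top bit is set, so as a signed 32-bit value this is 0xEA380F56 − 2^32 = -365424810.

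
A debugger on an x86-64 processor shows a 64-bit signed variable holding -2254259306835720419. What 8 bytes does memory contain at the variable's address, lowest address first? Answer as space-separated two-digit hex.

Two's complement of -2254259306835720419 in 64 bits: 2254259306835720419 = 0x1F48BCE55F8FB8E3; invert → 0xE0B7431AA070471C; add 1 → 0xE0B7431AA070471D.
Split into bytes (most-significant first): E0 B7 43 1A A0 70 47 1D.
Little-endian stores the least-significant byte at the lowest address.
So at ascending addresses the bytes are 1D 47 70 A0 1A 43 B7 E0.

1D 47 70 A0 1A 43 B7 E0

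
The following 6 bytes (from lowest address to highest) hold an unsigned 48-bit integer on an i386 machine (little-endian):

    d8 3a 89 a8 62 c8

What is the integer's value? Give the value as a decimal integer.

220326059915992

In little-endian order the low byte comes first in memory.
Reassemble most-significant byte first: C8 62 A8 89 3A D8 → 0xC862A8893AD8.
0xC862A8893AD8 = 220326059915992.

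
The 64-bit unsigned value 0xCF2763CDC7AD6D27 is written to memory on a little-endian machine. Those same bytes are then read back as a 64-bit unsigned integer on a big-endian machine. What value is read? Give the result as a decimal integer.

Stored little-endian, the bytes at ascending addresses are 27 6D AD C7 CD 63 27 CF.
Read back as big-endian, the last byte is least significant, giving 0x276DADC7CD6327CF.
0x276DADC7CD6327CF = 2841118013596575695.

2841118013596575695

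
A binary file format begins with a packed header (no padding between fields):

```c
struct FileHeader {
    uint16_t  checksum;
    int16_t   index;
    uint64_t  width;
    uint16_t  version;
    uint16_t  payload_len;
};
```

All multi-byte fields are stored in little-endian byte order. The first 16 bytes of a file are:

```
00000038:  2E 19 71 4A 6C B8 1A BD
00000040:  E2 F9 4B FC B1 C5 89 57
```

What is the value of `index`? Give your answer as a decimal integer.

`index` follows `checksum` (2 bytes), so it starts at byte offset 2 and occupies 2 bytes.
Bytes at offsets 2..3: 71 4A.
In little-endian order the low byte comes first in memory.
Reassemble most-significant byte first: 4A 71 → 0x4A71.
0x4A71 = 19057.

19057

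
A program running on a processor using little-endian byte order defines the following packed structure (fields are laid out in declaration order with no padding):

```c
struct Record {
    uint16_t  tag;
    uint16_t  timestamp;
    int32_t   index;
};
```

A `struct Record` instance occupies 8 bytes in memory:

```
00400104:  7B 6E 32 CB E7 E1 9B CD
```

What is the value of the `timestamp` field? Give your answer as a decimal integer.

52018

`timestamp` follows `tag` (2 bytes), so it starts at byte offset 2 and occupies 2 bytes.
Bytes at offsets 2..3: 32 CB.
Little-endian: lowest address holds the least-significant byte.
Reassemble most-significant byte first: CB 32 → 0xCB32.
0xCB32 = 52018.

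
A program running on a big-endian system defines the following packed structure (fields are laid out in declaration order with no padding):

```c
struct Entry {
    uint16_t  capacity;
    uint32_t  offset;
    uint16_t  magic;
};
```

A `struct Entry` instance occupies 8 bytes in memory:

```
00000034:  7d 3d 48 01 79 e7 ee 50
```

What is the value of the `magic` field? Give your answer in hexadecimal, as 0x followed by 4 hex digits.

`magic` follows `capacity` (2 B), `offset` (4 B), so it starts at offset 2 + 4 = 6 and occupies 2 bytes.
Bytes at offsets 6..7: EE 50.
Big-endian: lowest address holds the most-significant byte.
The bytes are already most-significant first: 0xEE50.

0xEE50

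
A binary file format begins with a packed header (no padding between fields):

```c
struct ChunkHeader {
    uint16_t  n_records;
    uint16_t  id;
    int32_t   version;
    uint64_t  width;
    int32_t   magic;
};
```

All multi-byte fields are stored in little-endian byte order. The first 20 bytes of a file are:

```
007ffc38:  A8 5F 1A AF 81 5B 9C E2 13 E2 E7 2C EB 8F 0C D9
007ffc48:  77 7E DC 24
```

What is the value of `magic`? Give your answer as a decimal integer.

`magic` follows `n_records` (2 B), `id` (2 B), `version` (4 B), `width` (8 B), so it starts at offset 2 + 2 + 4 + 8 = 16 and occupies 4 bytes.
Bytes at offsets 16..19: 77 7E DC 24.
Little-endian stores the least-significant byte at the lowest address.
Reassemble most-significant byte first: 24 DC 7E 77 → 0x24DC7E77.
0x24DC7E77 = 618430071.

618430071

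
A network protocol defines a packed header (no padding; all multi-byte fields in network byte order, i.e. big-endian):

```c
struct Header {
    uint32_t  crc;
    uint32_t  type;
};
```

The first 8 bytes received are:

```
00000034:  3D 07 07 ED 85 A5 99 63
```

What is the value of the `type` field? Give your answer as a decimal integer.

2242222435

`type` follows `crc` (4 bytes), so it starts at byte offset 4 and occupies 4 bytes.
Bytes at offsets 4..7: 85 A5 99 63.
Big-endian stores the most-significant byte at the lowest address.
The bytes are already most-significant first: 0x85A59963.
0x85A59963 = 2242222435.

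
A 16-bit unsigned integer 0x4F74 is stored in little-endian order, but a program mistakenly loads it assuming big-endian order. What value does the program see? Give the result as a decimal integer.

29775

Stored little-endian, the bytes at ascending addresses are 74 4F.
Read back as big-endian, the last byte is least significant, giving 0x744F.
0x744F = 29775.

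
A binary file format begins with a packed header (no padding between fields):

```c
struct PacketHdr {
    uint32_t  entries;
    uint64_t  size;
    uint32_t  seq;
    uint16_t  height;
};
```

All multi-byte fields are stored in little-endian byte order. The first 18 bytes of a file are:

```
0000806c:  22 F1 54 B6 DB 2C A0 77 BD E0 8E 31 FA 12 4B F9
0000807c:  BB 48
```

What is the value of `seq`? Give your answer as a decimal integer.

`seq` follows `entries` (4 B), `size` (8 B), so it starts at offset 4 + 8 = 12 and occupies 4 bytes.
Bytes at offsets 12..15: FA 12 4B F9.
Little-endian stores the least-significant byte at the lowest address.
Reassemble most-significant byte first: F9 4B 12 FA → 0xF94B12FA.
0xF94B12FA = 4182446842.

4182446842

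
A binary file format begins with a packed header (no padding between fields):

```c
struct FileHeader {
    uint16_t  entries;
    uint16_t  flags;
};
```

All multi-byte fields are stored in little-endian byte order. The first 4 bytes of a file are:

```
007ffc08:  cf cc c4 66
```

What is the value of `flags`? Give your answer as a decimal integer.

26308

`flags` follows `entries` (2 bytes), so it starts at byte offset 2 and occupies 2 bytes.
Bytes at offsets 2..3: C4 66.
Little-endian stores the least-significant byte at the lowest address.
Reassemble most-significant byte first: 66 C4 → 0x66C4.
0x66C4 = 26308.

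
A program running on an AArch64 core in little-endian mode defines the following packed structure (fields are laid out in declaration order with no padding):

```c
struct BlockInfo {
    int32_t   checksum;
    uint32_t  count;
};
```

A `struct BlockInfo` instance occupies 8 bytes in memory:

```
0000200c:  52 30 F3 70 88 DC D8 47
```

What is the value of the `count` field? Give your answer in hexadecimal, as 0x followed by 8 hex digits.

0x47D8DC88

`count` follows `checksum` (4 bytes), so it starts at byte offset 4 and occupies 4 bytes.
Bytes at offsets 4..7: 88 DC D8 47.
Little-endian stores the least-significant byte at the lowest address.
Reassemble most-significant byte first: 47 D8 DC 88 → 0x47D8DC88.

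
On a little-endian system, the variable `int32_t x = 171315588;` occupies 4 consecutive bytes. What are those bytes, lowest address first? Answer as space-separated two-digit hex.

84 11 36 0A

171315588 in hexadecimal, padded to 32 bits, is 0x0A361184.
Split into bytes (most-significant first): 0A 36 11 84.
Little-endian stores the least-significant byte at the lowest address.
So at ascending addresses the bytes are 84 11 36 0A.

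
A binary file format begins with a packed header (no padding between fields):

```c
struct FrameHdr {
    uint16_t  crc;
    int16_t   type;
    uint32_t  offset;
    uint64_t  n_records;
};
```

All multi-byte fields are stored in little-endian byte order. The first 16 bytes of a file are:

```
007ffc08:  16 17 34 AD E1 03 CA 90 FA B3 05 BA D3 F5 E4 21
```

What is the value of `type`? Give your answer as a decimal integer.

`type` follows `crc` (2 bytes), so it starts at byte offset 2 and occupies 2 bytes.
Bytes at offsets 2..3: 34 AD.
Little-endian: lowest address holds the least-significant byte.
Reassemble most-significant byte first: AD 34 → 0xAD34.
Top bit is set, so as a signed 16-bit value this is 0xAD34 − 2^16 = -21196.

-21196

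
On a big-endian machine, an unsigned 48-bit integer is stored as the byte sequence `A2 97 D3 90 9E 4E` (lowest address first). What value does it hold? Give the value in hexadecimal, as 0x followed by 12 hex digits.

Big-endian stores the most-significant byte at the lowest address.
The bytes are already most-significant first: 0xA297D3909E4E.

0xA297D3909E4E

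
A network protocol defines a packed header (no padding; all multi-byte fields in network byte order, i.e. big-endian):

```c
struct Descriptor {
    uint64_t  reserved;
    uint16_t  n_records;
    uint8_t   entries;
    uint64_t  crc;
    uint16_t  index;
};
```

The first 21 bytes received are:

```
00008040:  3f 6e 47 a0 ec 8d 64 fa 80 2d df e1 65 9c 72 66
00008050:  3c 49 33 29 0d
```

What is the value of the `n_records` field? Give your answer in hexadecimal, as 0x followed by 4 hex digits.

0x802D

`n_records` follows `reserved` (8 bytes), so it starts at byte offset 8 and occupies 2 bytes.
Bytes at offsets 8..9: 80 2D.
Big-endian stores the most-significant byte at the lowest address.
The bytes are already most-significant first: 0x802D.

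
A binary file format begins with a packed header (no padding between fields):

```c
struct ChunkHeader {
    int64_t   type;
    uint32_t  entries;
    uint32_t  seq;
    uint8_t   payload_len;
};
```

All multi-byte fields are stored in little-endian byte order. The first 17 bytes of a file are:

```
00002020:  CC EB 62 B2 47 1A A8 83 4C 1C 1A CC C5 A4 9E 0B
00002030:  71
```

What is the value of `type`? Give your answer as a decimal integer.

`type` is the first field, at byte offset 0, occupying 8 bytes.
Bytes at offsets 0..7: CC EB 62 B2 47 1A A8 83.
In little-endian order the low byte comes first in memory.
Reassemble most-significant byte first: 83 A8 1A 47 B2 62 EB CC → 0x83A81A47B262EBCC.
Top bit is set, so as a signed 64-bit value this is 0x83A81A47B262EBCC − 2^64 = -8959882563415774260.

-8959882563415774260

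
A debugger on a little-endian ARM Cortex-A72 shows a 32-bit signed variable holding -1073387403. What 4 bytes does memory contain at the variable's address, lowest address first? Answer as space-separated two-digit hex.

Two's complement of -1073387403 in 32 bits: 1073387403 = 0x3FFA978B; invert → 0xC0056874; add 1 → 0xC0056875.
Split into bytes (most-significant first): C0 05 68 75.
Little-endian: lowest address holds the least-significant byte.
So at ascending addresses the bytes are 75 68 05 C0.

75 68 05 C0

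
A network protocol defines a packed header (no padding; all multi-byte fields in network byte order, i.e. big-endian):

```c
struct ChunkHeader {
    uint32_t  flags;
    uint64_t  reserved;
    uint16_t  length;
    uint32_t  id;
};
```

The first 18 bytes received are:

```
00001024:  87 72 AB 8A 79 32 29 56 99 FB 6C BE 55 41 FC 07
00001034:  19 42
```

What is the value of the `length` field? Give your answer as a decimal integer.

21825

`length` follows `flags` (4 B), `reserved` (8 B), so it starts at offset 4 + 8 = 12 and occupies 2 bytes.
Bytes at offsets 12..13: 55 41.
In big-endian order the high byte comes first in memory.
The bytes are already most-significant first: 0x5541.
0x5541 = 21825.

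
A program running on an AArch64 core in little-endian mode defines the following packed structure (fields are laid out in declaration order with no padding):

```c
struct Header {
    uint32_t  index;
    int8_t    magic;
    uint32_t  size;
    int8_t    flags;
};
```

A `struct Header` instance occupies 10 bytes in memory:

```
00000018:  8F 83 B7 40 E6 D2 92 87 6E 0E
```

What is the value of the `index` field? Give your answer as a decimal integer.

1085768591

`index` is the first field, at byte offset 0, occupying 4 bytes.
Bytes at offsets 0..3: 8F 83 B7 40.
Little-endian: lowest address holds the least-significant byte.
Reassemble most-significant byte first: 40 B7 83 8F → 0x40B7838F.
0x40B7838F = 1085768591.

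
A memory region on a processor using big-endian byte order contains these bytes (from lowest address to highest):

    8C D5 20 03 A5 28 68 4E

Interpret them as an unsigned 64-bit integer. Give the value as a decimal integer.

In big-endian order the high byte comes first in memory.
The bytes are already most-significant first: 0x8CD52003A528684E.
0x8CD52003A528684E = 10148052535377160270.

10148052535377160270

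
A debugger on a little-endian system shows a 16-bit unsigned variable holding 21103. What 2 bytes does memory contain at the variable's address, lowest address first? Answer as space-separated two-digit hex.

21103 in hexadecimal, padded to 16 bits, is 0x526F.
Split into bytes (most-significant first): 52 6F.
Little-endian stores the least-significant byte at the lowest address.
So at ascending addresses the bytes are 6F 52.

6F 52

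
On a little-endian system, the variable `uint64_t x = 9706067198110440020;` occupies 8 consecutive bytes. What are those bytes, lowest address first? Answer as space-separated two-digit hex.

54 9A 71 15 B1 E0 B2 86

9706067198110440020 in hexadecimal, padded to 64 bits, is 0x86B2E0B115719A54.
Split into bytes (most-significant first): 86 B2 E0 B1 15 71 9A 54.
Little-endian stores the least-significant byte at the lowest address.
So at ascending addresses the bytes are 54 9A 71 15 B1 E0 B2 86.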